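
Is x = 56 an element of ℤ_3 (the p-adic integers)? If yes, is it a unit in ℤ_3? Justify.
x ∈ ℤ_3^× (unit); v_3(x) = 0

ℤ_3 = {x ∈ ℚ_3 : v_3(x) ≥ 0} and ℤ_3^× = {x ∈ ℤ_3 : v_3(x) = 0}. Here v_3(56) = v_3(num) − v_3(den) = 0; compare against these criteria.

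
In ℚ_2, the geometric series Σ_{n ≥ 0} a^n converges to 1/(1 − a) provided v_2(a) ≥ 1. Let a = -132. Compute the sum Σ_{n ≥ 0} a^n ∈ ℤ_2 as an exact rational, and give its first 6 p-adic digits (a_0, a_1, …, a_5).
Σ a^n = 1/(1 − a) = 1/133;  first 6 digits = (1, 0, 1, 1, 0, 0)

v_2(a) = 2 ≥ 1, so the series converges in ℤ_2 to 1/(1 − a) = 1/(1 − (-132)) = 1/133. Expand this rational in ℤ_2: compute digits iteratively via d_i = x_i mod 2, x_{i+1} = (x_i − d_i)/2. The first 6 digits are (1, 0, 1, 1, 0, 0).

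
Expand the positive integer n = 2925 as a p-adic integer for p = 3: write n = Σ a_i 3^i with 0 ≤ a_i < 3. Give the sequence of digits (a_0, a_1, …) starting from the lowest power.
(a_0, a_1, …) = (0, 0, 1, 0, 0, 0, 1, 1)

Repeated division by 3 gives the digits low-to-high: 2925 = 1·3^2 + 1·3^6 + 1·3^7. Digit sequence: (0, 0, 1, 0, 0, 0, 1, 1).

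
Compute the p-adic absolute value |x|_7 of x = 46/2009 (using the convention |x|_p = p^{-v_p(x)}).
|46/2009|_7 = 49

Step 1 — compute v_7(x) by factoring powers of 7 out of the numerator and denominator: v_7(46/2009) = -2. Step 2 — apply |x|_p = p^{-v_p(x)} = 7^{2} = 49.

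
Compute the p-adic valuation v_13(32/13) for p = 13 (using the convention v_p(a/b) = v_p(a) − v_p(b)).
v_13(32/13) = -1

Factor powers of 13 from the numerator and denominator of the reduced fraction: 32 = 13^0 · 32 and 13 = 13^1 · 1. Apply v_p(a/b) = v_p(a) − v_p(b): v_13(32/13) = 0 − 1 = -1.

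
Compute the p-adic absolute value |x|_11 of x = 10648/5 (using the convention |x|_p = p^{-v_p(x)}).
|10648/5|_11 = 1/1331

Step 1 — compute v_11(x) by factoring powers of 11 out of the numerator and denominator: v_11(10648/5) = 3. Step 2 — apply |x|_p = p^{-v_p(x)} = 11^{-3} = 1/1331.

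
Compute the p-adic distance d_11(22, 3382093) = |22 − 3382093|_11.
d_11(22, 3382093) = 1/161051

Step 1 — x − y = 22 − 3382093 = -3382071. Step 2 — v_11(-3382071) = 5 (factor: -3382071 = −(11^5 · 21); the sign does not affect v_p). Step 3 — |x − y|_11 = 11^{-5} = 1/161051.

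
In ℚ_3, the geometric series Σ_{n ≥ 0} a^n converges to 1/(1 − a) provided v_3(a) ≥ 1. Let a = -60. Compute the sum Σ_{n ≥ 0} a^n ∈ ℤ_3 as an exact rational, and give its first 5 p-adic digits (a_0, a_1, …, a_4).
Σ a^n = 1/(1 − a) = 1/61;  first 5 digits = (1, 1, 0, 0, 0)

v_3(a) = 1 ≥ 1, so the series converges in ℤ_3 to 1/(1 − a) = 1/(1 − (-60)) = 1/61. Expand this rational in ℤ_3: compute digits iteratively via d_i = x_i mod 3, x_{i+1} = (x_i − d_i)/3. The first 5 digits are (1, 1, 0, 0, 0).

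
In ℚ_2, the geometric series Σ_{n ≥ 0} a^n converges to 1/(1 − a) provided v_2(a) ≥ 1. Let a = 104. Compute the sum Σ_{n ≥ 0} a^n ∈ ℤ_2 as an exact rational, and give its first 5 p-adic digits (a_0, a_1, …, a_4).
Σ a^n = 1/(1 − a) = -1/103;  first 5 digits = (1, 0, 0, 1, 0)

v_2(a) = 3 ≥ 1, so the series converges in ℤ_2 to 1/(1 − a) = 1/(1 − 104) = -1/103. Expand this rational in ℤ_2: compute digits iteratively via d_i = x_i mod 2, x_{i+1} = (x_i − d_i)/2. The first 5 digits are (1, 0, 0, 1, 0).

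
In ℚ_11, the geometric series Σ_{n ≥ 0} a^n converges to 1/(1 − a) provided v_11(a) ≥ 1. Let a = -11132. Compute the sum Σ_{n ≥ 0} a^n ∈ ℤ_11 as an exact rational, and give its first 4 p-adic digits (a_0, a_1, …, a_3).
Σ a^n = 1/(1 − a) = 1/11133;  first 4 digits = (1, 0, 7, 2)

v_11(a) = 2 ≥ 1, so the series converges in ℤ_11 to 1/(1 − a) = 1/(1 − (-11132)) = 1/11133. Expand this rational in ℤ_11: compute digits iteratively via d_i = x_i mod 11, x_{i+1} = (x_i − d_i)/11. The first 4 digits are (1, 0, 7, 2).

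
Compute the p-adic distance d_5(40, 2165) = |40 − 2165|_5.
d_5(40, 2165) = 1/125

Step 1 — x − y = 40 − 2165 = -2125. Step 2 — v_5(-2125) = 3 (factor: -2125 = −(5^3 · 17); the sign does not affect v_p). Step 3 — |x − y|_5 = 5^{-3} = 1/125.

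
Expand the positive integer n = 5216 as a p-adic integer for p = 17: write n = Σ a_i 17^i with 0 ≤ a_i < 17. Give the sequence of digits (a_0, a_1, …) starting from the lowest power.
(a_0, a_1, …) = (14, 0, 1, 1)

Repeated division by 17 gives the digits low-to-high: 5216 = 14 + 1·17^2 + 1·17^3. Digit sequence: (14, 0, 1, 1).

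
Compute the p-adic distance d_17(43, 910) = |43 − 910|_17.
d_17(43, 910) = 1/289

Step 1 — x − y = 43 − 910 = -867. Step 2 — v_17(-867) = 2 (factor: -867 = −(17^2 · 3); the sign does not affect v_p). Step 3 — |x − y|_17 = 17^{-2} = 1/289.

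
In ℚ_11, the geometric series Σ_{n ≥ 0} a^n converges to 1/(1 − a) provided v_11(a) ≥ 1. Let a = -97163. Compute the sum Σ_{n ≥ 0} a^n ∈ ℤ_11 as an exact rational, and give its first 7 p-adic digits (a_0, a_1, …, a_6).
Σ a^n = 1/(1 − a) = 1/97164;  first 7 digits = (1, 0, 0, 4, 4, 10, 4)

v_11(a) = 3 ≥ 1, so the series converges in ℤ_11 to 1/(1 − a) = 1/(1 − (-97163)) = 1/97164. Expand this rational in ℤ_11: compute digits iteratively via d_i = x_i mod 11, x_{i+1} = (x_i − d_i)/11. The first 7 digits are (1, 0, 0, 4, 4, 10, 4).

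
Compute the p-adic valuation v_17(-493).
v_17(-493) = 1

v_17(n) is the largest exponent k such that 17^k divides n. Factor out: -493 = -17^1 · 29. (Sign doesn't affect v_p.) So v_17(-493) = 1.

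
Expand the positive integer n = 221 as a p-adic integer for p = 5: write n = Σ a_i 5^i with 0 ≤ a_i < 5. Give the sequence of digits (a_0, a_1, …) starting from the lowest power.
(a_0, a_1, …) = (1, 4, 3, 1)

Repeated division by 5 gives the digits low-to-high: 221 = 1 + 4·5^1 + 3·5^2 + 1·5^3. Digit sequence: (1, 4, 3, 1).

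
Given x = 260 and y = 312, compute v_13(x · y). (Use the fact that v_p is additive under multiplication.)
v_13(81120) = 2

v_p(x) = 1 (factor: 260 = 13^1 · 20); v_p(y) = 1 (factor: 312 = 13^1 · 24). Additivity: v_p(xy) = v_p(x) + v_p(y) = 1 + 1 = 2. (Direct check: xy = 81120 = 13^2 · (480).)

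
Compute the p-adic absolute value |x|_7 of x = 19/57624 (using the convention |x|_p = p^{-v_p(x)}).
|19/57624|_7 = 2401

Step 1 — compute v_7(x) by factoring powers of 7 out of the numerator and denominator: v_7(19/57624) = -4. Step 2 — apply |x|_p = p^{-v_p(x)} = 7^{4} = 2401.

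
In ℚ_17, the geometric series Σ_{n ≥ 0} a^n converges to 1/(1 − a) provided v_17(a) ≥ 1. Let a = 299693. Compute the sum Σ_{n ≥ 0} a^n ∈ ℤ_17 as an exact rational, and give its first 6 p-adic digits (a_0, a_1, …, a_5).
Σ a^n = 1/(1 − a) = -1/299692;  first 6 digits = (1, 0, 0, 10, 3, 0)

v_17(a) = 3 ≥ 1, so the series converges in ℤ_17 to 1/(1 − a) = 1/(1 − 299693) = -1/299692. Expand this rational in ℤ_17: compute digits iteratively via d_i = x_i mod 17, x_{i+1} = (x_i − d_i)/17. The first 6 digits are (1, 0, 0, 10, 3, 0).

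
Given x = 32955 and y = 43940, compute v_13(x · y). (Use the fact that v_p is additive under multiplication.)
v_13(1448042700) = 6

v_p(x) = 3 (factor: 32955 = 13^3 · 15); v_p(y) = 3 (factor: 43940 = 13^3 · 20). Additivity: v_p(xy) = v_p(x) + v_p(y) = 3 + 3 = 6. (Direct check: xy = 1448042700 = 13^6 · (300).)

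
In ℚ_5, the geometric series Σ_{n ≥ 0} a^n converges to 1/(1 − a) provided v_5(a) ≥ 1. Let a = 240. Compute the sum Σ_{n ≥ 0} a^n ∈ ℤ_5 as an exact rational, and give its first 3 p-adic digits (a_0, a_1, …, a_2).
Σ a^n = 1/(1 − a) = -1/239;  first 3 digits = (1, 3, 3)

v_5(a) = 1 ≥ 1, so the series converges in ℤ_5 to 1/(1 − a) = 1/(1 − 240) = -1/239. Expand this rational in ℤ_5: compute digits iteratively via d_i = x_i mod 5, x_{i+1} = (x_i − d_i)/5. The first 3 digits are (1, 3, 3).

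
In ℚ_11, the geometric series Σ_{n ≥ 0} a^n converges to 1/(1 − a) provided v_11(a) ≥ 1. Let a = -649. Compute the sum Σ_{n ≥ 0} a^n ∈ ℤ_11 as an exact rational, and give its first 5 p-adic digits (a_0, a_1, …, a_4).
Σ a^n = 1/(1 − a) = 1/650;  first 5 digits = (1, 7, 10, 9, 5)

v_11(a) = 1 ≥ 1, so the series converges in ℤ_11 to 1/(1 − a) = 1/(1 − (-649)) = 1/650. Expand this rational in ℤ_11: compute digits iteratively via d_i = x_i mod 11, x_{i+1} = (x_i − d_i)/11. The first 5 digits are (1, 7, 10, 9, 5).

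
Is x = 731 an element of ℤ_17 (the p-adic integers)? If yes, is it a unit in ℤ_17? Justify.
x ∈ ℤ_17 but not a unit; v_17(x) = 1 > 0

ℤ_17 = {x ∈ ℚ_17 : v_17(x) ≥ 0} and ℤ_17^× = {x ∈ ℤ_17 : v_17(x) = 0}. Here v_17(731) = v_17(num) − v_17(den) = 1; compare against these criteria.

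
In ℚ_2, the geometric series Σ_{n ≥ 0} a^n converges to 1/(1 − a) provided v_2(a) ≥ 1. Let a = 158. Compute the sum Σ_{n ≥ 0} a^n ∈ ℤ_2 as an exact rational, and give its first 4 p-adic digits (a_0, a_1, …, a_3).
Σ a^n = 1/(1 − a) = -1/157;  first 4 digits = (1, 1, 0, 1)

v_2(a) = 1 ≥ 1, so the series converges in ℤ_2 to 1/(1 − a) = 1/(1 − 158) = -1/157. Expand this rational in ℤ_2: compute digits iteratively via d_i = x_i mod 2, x_{i+1} = (x_i − d_i)/2. The first 4 digits are (1, 1, 0, 1).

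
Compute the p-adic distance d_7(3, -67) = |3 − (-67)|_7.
d_7(3, -67) = 1/7

Step 1 — x − y = 3 − (-67) = 70. Step 2 — v_7(70) = 1 (factor: 70 = (7^1 · 10); the sign does not affect v_p). Step 3 — |x − y|_7 = 7^{-1} = 1/7.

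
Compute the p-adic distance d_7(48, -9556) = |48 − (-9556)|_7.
d_7(48, -9556) = 1/2401

Step 1 — x − y = 48 − (-9556) = 9604. Step 2 — v_7(9604) = 4 (factor: 9604 = (7^4 · 4); the sign does not affect v_p). Step 3 — |x − y|_7 = 7^{-4} = 1/2401.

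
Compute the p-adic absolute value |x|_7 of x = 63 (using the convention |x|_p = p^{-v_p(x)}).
|63|_7 = 1/7

Step 1 — compute v_7(x) by factoring powers of 7 out of the numerator and denominator: v_7(63) = 1. Step 2 — apply |x|_p = p^{-v_p(x)} = 7^{-1} = 1/7.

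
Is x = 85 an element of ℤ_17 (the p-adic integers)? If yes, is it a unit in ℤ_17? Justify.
x ∈ ℤ_17 but not a unit; v_17(x) = 1 > 0

ℤ_17 = {x ∈ ℚ_17 : v_17(x) ≥ 0} and ℤ_17^× = {x ∈ ℤ_17 : v_17(x) = 0}. Here v_17(85) = v_17(num) − v_17(den) = 1; compare against these criteria.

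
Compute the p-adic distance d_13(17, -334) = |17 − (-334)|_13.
d_13(17, -334) = 1/13

Step 1 — x − y = 17 − (-334) = 351. Step 2 — v_13(351) = 1 (factor: 351 = (13^1 · 27); the sign does not affect v_p). Step 3 — |x − y|_13 = 13^{-1} = 1/13.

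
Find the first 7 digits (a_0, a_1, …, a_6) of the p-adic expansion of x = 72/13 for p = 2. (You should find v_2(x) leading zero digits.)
(a_0, …, a_6) = (0, 0, 0, 1, 0, 1, 1)

v_2(72/13) = 3, so a_0 = ... = a_2 = 0. Factor out: x = 2^3 · u with u = 9/13 a unit in ℤ_2. Expand u iteratively via a_{v+i} = u_i mod 2, u_{i+1} = (u_i − a_{v+i})/2:
  u_0 = 9/13;  a_3 = 1;  u_1 = (u_0 − 1)/2 = -2/13
  u_1 = -2/13;  a_4 = 0;  u_2 = (u_1 − 0)/2 = -1/13
  u_2 = -1/13;  a_5 = 1;  u_3 = (u_2 − 1)/2 = -7/13
  u_3 = -7/13;  a_6 = 1;  u_4 = (u_3 − 1)/2 = -10/13
Digits: (0, 0, 0, 1, 0, 1, 1).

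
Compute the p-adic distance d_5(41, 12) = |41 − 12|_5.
d_5(41, 12) = 1

Step 1 — x − y = 41 − 12 = 29. Step 2 — v_5(29) = 0 (factor: 29 = (5^0 · 29); the sign does not affect v_p). Step 3 — |x − y|_5 = 5^{0} = 1.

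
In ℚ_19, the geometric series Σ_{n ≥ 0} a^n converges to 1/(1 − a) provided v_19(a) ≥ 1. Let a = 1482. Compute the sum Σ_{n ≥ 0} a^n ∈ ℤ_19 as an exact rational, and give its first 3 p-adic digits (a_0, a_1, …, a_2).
Σ a^n = 1/(1 − a) = -1/1481;  first 3 digits = (1, 2, 8)

v_19(a) = 1 ≥ 1, so the series converges in ℤ_19 to 1/(1 − a) = 1/(1 − 1482) = -1/1481. Expand this rational in ℤ_19: compute digits iteratively via d_i = x_i mod 19, x_{i+1} = (x_i − d_i)/19. The first 3 digits are (1, 2, 8).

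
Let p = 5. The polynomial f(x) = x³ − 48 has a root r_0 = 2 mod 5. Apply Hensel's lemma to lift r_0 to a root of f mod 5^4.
r_3 = 347 (mod 625)

Hensel: r_{i+1} = r_i − f(r_i)/f′(r_i) mod 5^{i+2}, where f′(x) = 3x². Iterate:
  r_0 = 2 (mod 5)
  r_1 = 22 (mod 25)
  r_2 = 97 (mod 125)
  r_3 = 347 (mod 625)
Final: r = 347 with f(r) ≡ 0 mod 5^4.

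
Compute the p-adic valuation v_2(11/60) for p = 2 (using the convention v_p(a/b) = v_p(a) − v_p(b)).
v_2(11/60) = -2

Factor powers of 2 from the numerator and denominator of the reduced fraction: 11 = 2^0 · 11 and 60 = 2^2 · 15. Apply v_p(a/b) = v_p(a) − v_p(b): v_2(11/60) = 0 − 2 = -2.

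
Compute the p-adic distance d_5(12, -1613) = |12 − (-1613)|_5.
d_5(12, -1613) = 1/125

Step 1 — x − y = 12 − (-1613) = 1625. Step 2 — v_5(1625) = 3 (factor: 1625 = (5^3 · 13); the sign does not affect v_p). Step 3 — |x − y|_5 = 5^{-3} = 1/125.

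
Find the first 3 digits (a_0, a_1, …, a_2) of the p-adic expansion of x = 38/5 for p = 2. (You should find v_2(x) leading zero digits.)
(a_0, …, a_2) = (0, 1, 1)

v_2(38/5) = 1, so a_0 = ... = a_0 = 0. Factor out: x = 2^1 · u with u = 19/5 a unit in ℤ_2. Expand u iteratively via a_{v+i} = u_i mod 2, u_{i+1} = (u_i − a_{v+i})/2:
  u_0 = 19/5;  a_1 = 1;  u_1 = (u_0 − 1)/2 = 7/5
  u_1 = 7/5;  a_2 = 1;  u_2 = (u_1 − 1)/2 = 1/5
Digits: (0, 1, 1).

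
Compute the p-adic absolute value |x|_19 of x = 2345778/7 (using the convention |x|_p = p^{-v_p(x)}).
|2345778/7|_19 = 1/130321

Step 1 — compute v_19(x) by factoring powers of 19 out of the numerator and denominator: v_19(2345778/7) = 4. Step 2 — apply |x|_p = p^{-v_p(x)} = 19^{-4} = 1/130321.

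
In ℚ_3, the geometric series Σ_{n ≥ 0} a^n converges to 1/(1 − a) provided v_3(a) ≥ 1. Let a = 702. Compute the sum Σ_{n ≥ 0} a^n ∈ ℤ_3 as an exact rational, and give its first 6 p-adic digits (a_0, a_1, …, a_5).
Σ a^n = 1/(1 − a) = -1/701;  first 6 digits = (1, 0, 0, 2, 2, 2)

v_3(a) = 3 ≥ 1, so the series converges in ℤ_3 to 1/(1 − a) = 1/(1 − 702) = -1/701. Expand this rational in ℤ_3: compute digits iteratively via d_i = x_i mod 3, x_{i+1} = (x_i − d_i)/3. The first 6 digits are (1, 0, 0, 2, 2, 2).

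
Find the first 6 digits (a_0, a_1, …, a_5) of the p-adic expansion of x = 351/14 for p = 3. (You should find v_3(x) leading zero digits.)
(a_0, …, a_5) = (0, 0, 0, 2, 2, 2)

v_3(351/14) = 3, so a_0 = ... = a_2 = 0. Factor out: x = 3^3 · u with u = 13/14 a unit in ℤ_3. Expand u iteratively via a_{v+i} = u_i mod 3, u_{i+1} = (u_i − a_{v+i})/3:
  u_0 = 13/14;  a_3 = 2;  u_1 = (u_0 − 2)/3 = -5/14
  u_1 = -5/14;  a_4 = 2;  u_2 = (u_1 − 2)/3 = -11/14
  u_2 = -11/14;  a_5 = 2;  u_3 = (u_2 − 2)/3 = -13/14
Digits: (0, 0, 0, 2, 2, 2).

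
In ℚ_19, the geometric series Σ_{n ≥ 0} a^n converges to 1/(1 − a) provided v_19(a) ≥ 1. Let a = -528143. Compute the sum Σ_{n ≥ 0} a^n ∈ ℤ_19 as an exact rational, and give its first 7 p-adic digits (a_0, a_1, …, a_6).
Σ a^n = 1/(1 − a) = 1/528144;  first 7 digits = (1, 0, 0, 18, 14, 18, 0)

v_19(a) = 3 ≥ 1, so the series converges in ℤ_19 to 1/(1 − a) = 1/(1 − (-528143)) = 1/528144. Expand this rational in ℤ_19: compute digits iteratively via d_i = x_i mod 19, x_{i+1} = (x_i − d_i)/19. The first 7 digits are (1, 0, 0, 18, 14, 18, 0).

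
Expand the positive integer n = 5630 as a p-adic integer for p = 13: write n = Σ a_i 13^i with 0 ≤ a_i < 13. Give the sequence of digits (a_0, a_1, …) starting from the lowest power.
(a_0, a_1, …) = (1, 4, 7, 2)

Repeated division by 13 gives the digits low-to-high: 5630 = 1 + 4·13^1 + 7·13^2 + 2·13^3. Digit sequence: (1, 4, 7, 2).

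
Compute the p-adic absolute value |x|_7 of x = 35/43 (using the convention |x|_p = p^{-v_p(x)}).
|35/43|_7 = 1/7

Step 1 — compute v_7(x) by factoring powers of 7 out of the numerator and denominator: v_7(35/43) = 1. Step 2 — apply |x|_p = p^{-v_p(x)} = 7^{-1} = 1/7.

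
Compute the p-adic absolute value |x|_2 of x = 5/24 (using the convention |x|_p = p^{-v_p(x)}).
|5/24|_2 = 8

Step 1 — compute v_2(x) by factoring powers of 2 out of the numerator and denominator: v_2(5/24) = -3. Step 2 — apply |x|_p = p^{-v_p(x)} = 2^{3} = 8.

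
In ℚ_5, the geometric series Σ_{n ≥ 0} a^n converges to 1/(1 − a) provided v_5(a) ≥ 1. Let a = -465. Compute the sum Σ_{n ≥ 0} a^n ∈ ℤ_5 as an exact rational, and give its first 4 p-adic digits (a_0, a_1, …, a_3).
Σ a^n = 1/(1 − a) = 1/466;  first 4 digits = (1, 2, 0, 4)

v_5(a) = 1 ≥ 1, so the series converges in ℤ_5 to 1/(1 − a) = 1/(1 − (-465)) = 1/466. Expand this rational in ℤ_5: compute digits iteratively via d_i = x_i mod 5, x_{i+1} = (x_i − d_i)/5. The first 4 digits are (1, 2, 0, 4).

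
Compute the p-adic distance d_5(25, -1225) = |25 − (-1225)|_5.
d_5(25, -1225) = 1/625

Step 1 — x − y = 25 − (-1225) = 1250. Step 2 — v_5(1250) = 4 (factor: 1250 = (5^4 · 2); the sign does not affect v_p). Step 3 — |x − y|_5 = 5^{-4} = 1/625.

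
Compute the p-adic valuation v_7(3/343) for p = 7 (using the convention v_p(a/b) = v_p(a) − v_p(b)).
v_7(3/343) = -3

Factor powers of 7 from the numerator and denominator of the reduced fraction: 3 = 7^0 · 3 and 343 = 7^3 · 1. Apply v_p(a/b) = v_p(a) − v_p(b): v_7(3/343) = 0 − 3 = -3.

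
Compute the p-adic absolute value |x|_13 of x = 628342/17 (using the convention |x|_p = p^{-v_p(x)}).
|628342/17|_13 = 1/28561

Step 1 — compute v_13(x) by factoring powers of 13 out of the numerator and denominator: v_13(628342/17) = 4. Step 2 — apply |x|_p = p^{-v_p(x)} = 13^{-4} = 1/28561.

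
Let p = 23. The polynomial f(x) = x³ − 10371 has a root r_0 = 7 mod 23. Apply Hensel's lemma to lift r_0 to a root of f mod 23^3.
r_2 = 11760 (mod 12167)

Hensel: r_{i+1} = r_i − f(r_i)/f′(r_i) mod 23^{i+2}, where f′(x) = 3x². Iterate:
  r_0 = 7 (mod 23)
  r_1 = 122 (mod 529)
  r_2 = 11760 (mod 12167)
Final: r = 11760 with f(r) ≡ 0 mod 23^3.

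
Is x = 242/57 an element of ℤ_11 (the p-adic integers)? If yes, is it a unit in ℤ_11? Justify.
x ∈ ℤ_11 but not a unit; v_11(x) = 2 > 0

ℤ_11 = {x ∈ ℚ_11 : v_11(x) ≥ 0} and ℤ_11^× = {x ∈ ℤ_11 : v_11(x) = 0}. Here v_11(242/57) = v_11(num) − v_11(den) = 2; compare against these criteria.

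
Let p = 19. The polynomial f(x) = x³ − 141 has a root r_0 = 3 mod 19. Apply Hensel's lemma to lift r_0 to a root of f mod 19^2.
r_1 = 288 (mod 361)

Hensel: r_{i+1} = r_i − f(r_i)/f′(r_i) mod 19^{i+2}, where f′(x) = 3x². Iterate:
  r_0 = 3 (mod 19)
  r_1 = 288 (mod 361)
Final: r = 288 with f(r) ≡ 0 mod 19^2.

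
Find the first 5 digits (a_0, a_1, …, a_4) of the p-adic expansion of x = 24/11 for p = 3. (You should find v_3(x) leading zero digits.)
(a_0, …, a_4) = (0, 1, 1, 1, 2)

v_3(24/11) = 1, so a_0 = ... = a_0 = 0. Factor out: x = 3^1 · u with u = 8/11 a unit in ℤ_3. Expand u iteratively via a_{v+i} = u_i mod 3, u_{i+1} = (u_i − a_{v+i})/3:
  u_0 = 8/11;  a_1 = 1;  u_1 = (u_0 − 1)/3 = -1/11
  u_1 = -1/11;  a_2 = 1;  u_2 = (u_1 − 1)/3 = -4/11
  u_2 = -4/11;  a_3 = 1;  u_3 = (u_2 − 1)/3 = -5/11
  u_3 = -5/11;  a_4 = 2;  u_4 = (u_3 − 2)/3 = -9/11
Digits: (0, 1, 1, 1, 2).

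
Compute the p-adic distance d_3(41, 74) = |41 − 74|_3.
d_3(41, 74) = 1/3

Step 1 — x − y = 41 − 74 = -33. Step 2 — v_3(-33) = 1 (factor: -33 = −(3^1 · 11); the sign does not affect v_p). Step 3 — |x − y|_3 = 3^{-1} = 1/3.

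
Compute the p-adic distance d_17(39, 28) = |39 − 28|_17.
d_17(39, 28) = 1

Step 1 — x − y = 39 − 28 = 11. Step 2 — v_17(11) = 0 (factor: 11 = (17^0 · 11); the sign does not affect v_p). Step 3 — |x − y|_17 = 17^{0} = 1.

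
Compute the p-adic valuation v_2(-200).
v_2(-200) = 3

v_2(n) is the largest exponent k such that 2^k divides n. Factor out: -200 = -2^3 · 25. (Sign doesn't affect v_p.) So v_2(-200) = 3.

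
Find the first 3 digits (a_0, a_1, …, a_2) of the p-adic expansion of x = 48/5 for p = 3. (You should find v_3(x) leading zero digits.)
(a_0, …, a_2) = (0, 2, 1)

v_3(48/5) = 1, so a_0 = ... = a_0 = 0. Factor out: x = 3^1 · u with u = 16/5 a unit in ℤ_3. Expand u iteratively via a_{v+i} = u_i mod 3, u_{i+1} = (u_i − a_{v+i})/3:
  u_0 = 16/5;  a_1 = 2;  u_1 = (u_0 − 2)/3 = 2/5
  u_1 = 2/5;  a_2 = 1;  u_2 = (u_1 − 1)/3 = -1/5
Digits: (0, 2, 1).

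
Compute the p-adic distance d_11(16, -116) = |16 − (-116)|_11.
d_11(16, -116) = 1/11

Step 1 — x − y = 16 − (-116) = 132. Step 2 — v_11(132) = 1 (factor: 132 = (11^1 · 12); the sign does not affect v_p). Step 3 — |x − y|_11 = 11^{-1} = 1/11.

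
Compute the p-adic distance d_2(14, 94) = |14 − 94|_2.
d_2(14, 94) = 1/16

Step 1 — x − y = 14 − 94 = -80. Step 2 — v_2(-80) = 4 (factor: -80 = −(2^4 · 5); the sign does not affect v_p). Step 3 — |x − y|_2 = 2^{-4} = 1/16.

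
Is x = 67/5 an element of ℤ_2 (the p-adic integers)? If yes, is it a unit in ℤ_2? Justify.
x ∈ ℤ_2^× (unit); v_2(x) = 0

ℤ_2 = {x ∈ ℚ_2 : v_2(x) ≥ 0} and ℤ_2^× = {x ∈ ℤ_2 : v_2(x) = 0}. Here v_2(67/5) = v_2(num) − v_2(den) = 0; compare against these criteria.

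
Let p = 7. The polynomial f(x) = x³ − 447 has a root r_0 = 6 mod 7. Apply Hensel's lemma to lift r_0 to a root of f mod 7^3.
r_2 = 230 (mod 343)

Hensel: r_{i+1} = r_i − f(r_i)/f′(r_i) mod 7^{i+2}, where f′(x) = 3x². Iterate:
  r_0 = 6 (mod 7)
  r_1 = 34 (mod 49)
  r_2 = 230 (mod 343)
Final: r = 230 with f(r) ≡ 0 mod 7^3.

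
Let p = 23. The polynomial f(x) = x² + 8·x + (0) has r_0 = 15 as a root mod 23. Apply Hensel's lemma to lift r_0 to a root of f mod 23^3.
r_2 = 12159 (mod 12167)

Hensel: r_{i+1} = r_i − f(r_i)·(f′(r_i))^{-1} mod 23^{i+2}, f′(x) = 2x + 8. Iterate:
  r_0 = 15 (mod 23)
  r_1 = 521 (mod 529)
  r_2 = 12159 (mod 12167)
Final: r = 12159 satisfies f(r) ≡ 0 mod 23^3.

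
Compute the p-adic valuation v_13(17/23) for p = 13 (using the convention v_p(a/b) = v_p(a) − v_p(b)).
v_13(17/23) = 0

Factor powers of 13 from the numerator and denominator of the reduced fraction: 17 = 13^0 · 17 and 23 = 13^0 · 23. Apply v_p(a/b) = v_p(a) − v_p(b): v_13(17/23) = 0 − 0 = 0.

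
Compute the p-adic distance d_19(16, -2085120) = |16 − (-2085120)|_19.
d_19(16, -2085120) = 1/130321

Step 1 — x − y = 16 − (-2085120) = 2085136. Step 2 — v_19(2085136) = 4 (factor: 2085136 = (19^4 · 16); the sign does not affect v_p). Step 3 — |x − y|_19 = 19^{-4} = 1/130321.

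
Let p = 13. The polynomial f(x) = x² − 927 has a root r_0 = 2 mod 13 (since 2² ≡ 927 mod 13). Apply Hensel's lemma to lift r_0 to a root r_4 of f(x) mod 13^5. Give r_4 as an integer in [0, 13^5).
r_4 = 24442 (mod 371293)

Hensel's recurrence: r_{i+1} = r_i − f(r_i)·(f′(r_i))^{-1} mod 13^{i+2}, with f′(x) = 2x. Iterate:
  r_0 = 2 (mod 13)
  r_1 = 106 (mod 169)
  r_2 = 275 (mod 2197)
  r_3 = 24442 (mod 28561)
  r_4 = 24442 (mod 371293)
Final: r_4 = 24442, and one checks f(r_4) ≡ 0 mod 13^5.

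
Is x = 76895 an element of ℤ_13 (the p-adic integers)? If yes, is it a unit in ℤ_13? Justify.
x ∈ ℤ_13 but not a unit; v_13(x) = 3 > 0

ℤ_13 = {x ∈ ℚ_13 : v_13(x) ≥ 0} and ℤ_13^× = {x ∈ ℤ_13 : v_13(x) = 0}. Here v_13(76895) = v_13(num) − v_13(den) = 3; compare against these criteria.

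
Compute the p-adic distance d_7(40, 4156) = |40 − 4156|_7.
d_7(40, 4156) = 1/343

Step 1 — x − y = 40 − 4156 = -4116. Step 2 — v_7(-4116) = 3 (factor: -4116 = −(7^3 · 12); the sign does not affect v_p). Step 3 — |x − y|_7 = 7^{-3} = 1/343.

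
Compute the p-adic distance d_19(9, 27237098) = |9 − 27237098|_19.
d_19(9, 27237098) = 1/2476099

Step 1 — x − y = 9 − 27237098 = -27237089. Step 2 — v_19(-27237089) = 5 (factor: -27237089 = −(19^5 · 11); the sign does not affect v_p). Step 3 — |x − y|_19 = 19^{-5} = 1/2476099.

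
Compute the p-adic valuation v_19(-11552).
v_19(-11552) = 2

v_19(n) is the largest exponent k such that 19^k divides n. Factor out: -11552 = -19^2 · 32. (Sign doesn't affect v_p.) So v_19(-11552) = 2.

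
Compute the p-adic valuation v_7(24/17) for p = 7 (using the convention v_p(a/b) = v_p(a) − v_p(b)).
v_7(24/17) = 0

Factor powers of 7 from the numerator and denominator of the reduced fraction: 24 = 7^0 · 24 and 17 = 7^0 · 17. Apply v_p(a/b) = v_p(a) − v_p(b): v_7(24/17) = 0 − 0 = 0.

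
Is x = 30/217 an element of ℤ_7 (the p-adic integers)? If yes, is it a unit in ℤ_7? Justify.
x ∉ ℤ_7 (v_7(x) = -1 < 0)

ℤ_7 = {x ∈ ℚ_7 : v_7(x) ≥ 0} and ℤ_7^× = {x ∈ ℤ_7 : v_7(x) = 0}. Here v_7(30/217) = v_7(num) − v_7(den) = -1; compare against these criteria.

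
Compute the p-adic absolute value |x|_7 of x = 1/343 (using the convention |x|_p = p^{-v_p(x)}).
|1/343|_7 = 343

Step 1 — compute v_7(x) by factoring powers of 7 out of the numerator and denominator: v_7(1/343) = -3. Step 2 — apply |x|_p = p^{-v_p(x)} = 7^{3} = 343.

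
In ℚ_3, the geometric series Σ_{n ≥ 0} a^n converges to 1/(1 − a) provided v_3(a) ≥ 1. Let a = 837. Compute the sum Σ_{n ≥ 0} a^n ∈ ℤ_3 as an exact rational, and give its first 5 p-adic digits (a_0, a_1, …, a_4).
Σ a^n = 1/(1 − a) = -1/836;  first 5 digits = (1, 0, 0, 1, 1)

v_3(a) = 3 ≥ 1, so the series converges in ℤ_3 to 1/(1 − a) = 1/(1 − 837) = -1/836. Expand this rational in ℤ_3: compute digits iteratively via d_i = x_i mod 3, x_{i+1} = (x_i − d_i)/3. The first 5 digits are (1, 0, 0, 1, 1).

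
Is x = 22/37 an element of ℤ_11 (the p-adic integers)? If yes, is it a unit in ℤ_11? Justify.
x ∈ ℤ_11 but not a unit; v_11(x) = 1 > 0

ℤ_11 = {x ∈ ℚ_11 : v_11(x) ≥ 0} and ℤ_11^× = {x ∈ ℤ_11 : v_11(x) = 0}. Here v_11(22/37) = v_11(num) − v_11(den) = 1; compare against these criteria.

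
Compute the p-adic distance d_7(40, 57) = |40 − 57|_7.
d_7(40, 57) = 1

Step 1 — x − y = 40 − 57 = -17. Step 2 — v_7(-17) = 0 (factor: -17 = −(7^0 · 17); the sign does not affect v_p). Step 3 — |x − y|_7 = 7^{0} = 1.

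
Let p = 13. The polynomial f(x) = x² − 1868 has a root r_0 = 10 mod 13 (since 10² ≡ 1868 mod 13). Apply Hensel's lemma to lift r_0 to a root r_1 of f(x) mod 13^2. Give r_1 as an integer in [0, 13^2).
r_1 = 166 (mod 169)

Hensel's recurrence: r_{i+1} = r_i − f(r_i)·(f′(r_i))^{-1} mod 13^{i+2}, with f′(x) = 2x. Iterate:
  r_0 = 10 (mod 13)
  r_1 = 166 (mod 169)
Final: r_1 = 166, and one checks f(r_1) ≡ 0 mod 13^2.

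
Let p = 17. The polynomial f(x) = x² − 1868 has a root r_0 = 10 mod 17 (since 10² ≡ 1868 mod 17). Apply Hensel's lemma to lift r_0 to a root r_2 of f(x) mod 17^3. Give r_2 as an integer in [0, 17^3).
r_2 = 1948 (mod 4913)

Hensel's recurrence: r_{i+1} = r_i − f(r_i)·(f′(r_i))^{-1} mod 17^{i+2}, with f′(x) = 2x. Iterate:
  r_0 = 10 (mod 17)
  r_1 = 214 (mod 289)
  r_2 = 1948 (mod 4913)
Final: r_2 = 1948, and one checks f(r_2) ≡ 0 mod 17^3.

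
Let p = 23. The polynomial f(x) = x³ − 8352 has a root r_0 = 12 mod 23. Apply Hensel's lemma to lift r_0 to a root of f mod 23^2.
r_1 = 380 (mod 529)

Hensel: r_{i+1} = r_i − f(r_i)/f′(r_i) mod 23^{i+2}, where f′(x) = 3x². Iterate:
  r_0 = 12 (mod 23)
  r_1 = 380 (mod 529)
Final: r = 380 with f(r) ≡ 0 mod 23^2.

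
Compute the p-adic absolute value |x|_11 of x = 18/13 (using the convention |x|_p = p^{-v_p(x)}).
|18/13|_11 = 1

Step 1 — compute v_11(x) by factoring powers of 11 out of the numerator and denominator: v_11(18/13) = 0. Step 2 — apply |x|_p = p^{-v_p(x)} = 11^{0} = 1.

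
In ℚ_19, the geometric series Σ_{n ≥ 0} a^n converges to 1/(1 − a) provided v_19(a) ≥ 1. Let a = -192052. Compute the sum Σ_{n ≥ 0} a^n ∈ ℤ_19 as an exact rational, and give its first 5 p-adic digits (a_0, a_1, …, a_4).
Σ a^n = 1/(1 − a) = 1/192053;  first 5 digits = (1, 0, 0, 10, 17)

v_19(a) = 3 ≥ 1, so the series converges in ℤ_19 to 1/(1 − a) = 1/(1 − (-192052)) = 1/192053. Expand this rational in ℤ_19: compute digits iteratively via d_i = x_i mod 19, x_{i+1} = (x_i − d_i)/19. The first 5 digits are (1, 0, 0, 10, 17).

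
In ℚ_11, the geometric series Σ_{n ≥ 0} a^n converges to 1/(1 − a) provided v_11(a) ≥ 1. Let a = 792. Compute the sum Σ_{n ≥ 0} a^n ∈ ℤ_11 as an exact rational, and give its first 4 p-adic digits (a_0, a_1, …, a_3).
Σ a^n = 1/(1 − a) = -1/791;  first 4 digits = (1, 6, 9, 5)

v_11(a) = 1 ≥ 1, so the series converges in ℤ_11 to 1/(1 − a) = 1/(1 − 792) = -1/791. Expand this rational in ℤ_11: compute digits iteratively via d_i = x_i mod 11, x_{i+1} = (x_i − d_i)/11. The first 4 digits are (1, 6, 9, 5).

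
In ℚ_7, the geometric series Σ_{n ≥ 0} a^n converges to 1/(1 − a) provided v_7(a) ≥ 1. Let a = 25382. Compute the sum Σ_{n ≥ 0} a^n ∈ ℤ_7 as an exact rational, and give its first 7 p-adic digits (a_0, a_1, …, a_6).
Σ a^n = 1/(1 − a) = -1/25381;  first 7 digits = (1, 0, 0, 4, 3, 1, 2)

v_7(a) = 3 ≥ 1, so the series converges in ℤ_7 to 1/(1 − a) = 1/(1 − 25382) = -1/25381. Expand this rational in ℤ_7: compute digits iteratively via d_i = x_i mod 7, x_{i+1} = (x_i − d_i)/7. The first 7 digits are (1, 0, 0, 4, 3, 1, 2).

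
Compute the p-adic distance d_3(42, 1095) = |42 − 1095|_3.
d_3(42, 1095) = 1/81

Step 1 — x − y = 42 − 1095 = -1053. Step 2 — v_3(-1053) = 4 (factor: -1053 = −(3^4 · 13); the sign does not affect v_p). Step 3 — |x − y|_3 = 3^{-4} = 1/81.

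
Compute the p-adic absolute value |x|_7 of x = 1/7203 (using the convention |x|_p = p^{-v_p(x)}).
|1/7203|_7 = 2401

Step 1 — compute v_7(x) by factoring powers of 7 out of the numerator and denominator: v_7(1/7203) = -4. Step 2 — apply |x|_p = p^{-v_p(x)} = 7^{4} = 2401.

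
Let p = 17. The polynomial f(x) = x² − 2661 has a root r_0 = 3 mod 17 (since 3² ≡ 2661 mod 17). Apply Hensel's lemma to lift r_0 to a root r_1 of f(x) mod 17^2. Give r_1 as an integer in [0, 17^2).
r_1 = 156 (mod 289)

Hensel's recurrence: r_{i+1} = r_i − f(r_i)·(f′(r_i))^{-1} mod 17^{i+2}, with f′(x) = 2x. Iterate:
  r_0 = 3 (mod 17)
  r_1 = 156 (mod 289)
Final: r_1 = 156, and one checks f(r_1) ≡ 0 mod 17^2.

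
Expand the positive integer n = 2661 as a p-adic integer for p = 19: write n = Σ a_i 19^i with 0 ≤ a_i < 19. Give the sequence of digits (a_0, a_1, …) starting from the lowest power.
(a_0, a_1, …) = (1, 7, 7)

Repeated division by 19 gives the digits low-to-high: 2661 = 1 + 7·19^1 + 7·19^2. Digit sequence: (1, 7, 7).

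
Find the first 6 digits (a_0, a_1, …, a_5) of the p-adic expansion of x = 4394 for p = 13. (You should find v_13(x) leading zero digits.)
(a_0, …, a_5) = (0, 0, 0, 2, 0, 0)

v_13(4394) = 3, so a_0 = ... = a_2 = 0. Factor out: x = 13^3 · u with u = 2 a unit in ℤ_13. Expand u iteratively via a_{v+i} = u_i mod 13, u_{i+1} = (u_i − a_{v+i})/13:
  u_0 = 2;  a_3 = 2;  u_1 = (u_0 − 2)/13 = 0
  u_1 = 0;  a_4 = 0;  u_2 = (u_1 − 0)/13 = 0
  u_2 = 0;  a_5 = 0;  u_3 = (u_2 − 0)/13 = 0
Digits: (0, 0, 0, 2, 0, 0).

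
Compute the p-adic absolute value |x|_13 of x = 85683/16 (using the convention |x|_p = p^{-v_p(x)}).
|85683/16|_13 = 1/28561

Step 1 — compute v_13(x) by factoring powers of 13 out of the numerator and denominator: v_13(85683/16) = 4. Step 2 — apply |x|_p = p^{-v_p(x)} = 13^{-4} = 1/28561.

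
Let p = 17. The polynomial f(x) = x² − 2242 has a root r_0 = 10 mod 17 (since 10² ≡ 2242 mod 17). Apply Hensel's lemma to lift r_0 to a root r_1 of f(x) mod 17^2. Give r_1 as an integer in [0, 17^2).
r_1 = 146 (mod 289)

Hensel's recurrence: r_{i+1} = r_i − f(r_i)·(f′(r_i))^{-1} mod 17^{i+2}, with f′(x) = 2x. Iterate:
  r_0 = 10 (mod 17)
  r_1 = 146 (mod 289)
Final: r_1 = 146, and one checks f(r_1) ≡ 0 mod 17^2.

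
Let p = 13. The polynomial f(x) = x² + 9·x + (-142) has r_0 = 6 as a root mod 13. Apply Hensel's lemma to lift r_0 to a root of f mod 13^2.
r_1 = 97 (mod 169)

Hensel: r_{i+1} = r_i − f(r_i)·(f′(r_i))^{-1} mod 13^{i+2}, f′(x) = 2x + 9. Iterate:
  r_0 = 6 (mod 13)
  r_1 = 97 (mod 169)
Final: r = 97 satisfies f(r) ≡ 0 mod 13^2.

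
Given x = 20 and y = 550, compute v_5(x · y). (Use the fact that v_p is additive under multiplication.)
v_5(11000) = 3

v_p(x) = 1 (factor: 20 = 5^1 · 4); v_p(y) = 2 (factor: 550 = 5^2 · 22). Additivity: v_p(xy) = v_p(x) + v_p(y) = 1 + 2 = 3. (Direct check: xy = 11000 = 5^3 · (88).)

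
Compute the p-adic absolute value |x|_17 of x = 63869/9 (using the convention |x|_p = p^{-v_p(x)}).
|63869/9|_17 = 1/4913

Step 1 — compute v_17(x) by factoring powers of 17 out of the numerator and denominator: v_17(63869/9) = 3. Step 2 — apply |x|_p = p^{-v_p(x)} = 17^{-3} = 1/4913.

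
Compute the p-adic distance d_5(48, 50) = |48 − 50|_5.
d_5(48, 50) = 1

Step 1 — x − y = 48 − 50 = -2. Step 2 — v_5(-2) = 0 (factor: -2 = −(5^0 · 2); the sign does not affect v_p). Step 3 — |x − y|_5 = 5^{0} = 1.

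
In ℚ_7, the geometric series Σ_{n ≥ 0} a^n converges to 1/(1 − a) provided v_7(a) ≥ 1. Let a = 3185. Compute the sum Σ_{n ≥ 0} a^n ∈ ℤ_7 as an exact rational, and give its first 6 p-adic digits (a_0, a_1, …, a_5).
Σ a^n = 1/(1 − a) = -1/3184;  first 6 digits = (1, 0, 2, 2, 5, 1)

v_7(a) = 2 ≥ 1, so the series converges in ℤ_7 to 1/(1 − a) = 1/(1 − 3185) = -1/3184. Expand this rational in ℤ_7: compute digits iteratively via d_i = x_i mod 7, x_{i+1} = (x_i − d_i)/7. The first 6 digits are (1, 0, 2, 2, 5, 1).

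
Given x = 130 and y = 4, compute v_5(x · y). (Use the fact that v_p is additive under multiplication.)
v_5(520) = 1

v_p(x) = 1 (factor: 130 = 5^1 · 26); v_p(y) = 0 (factor: 4 = 5^0 · 4). Additivity: v_p(xy) = v_p(x) + v_p(y) = 1 + 0 = 1. (Direct check: xy = 520 = 5^1 · (104).)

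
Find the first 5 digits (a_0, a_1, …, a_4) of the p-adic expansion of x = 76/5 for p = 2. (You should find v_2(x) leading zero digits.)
(a_0, …, a_4) = (0, 0, 1, 1, 1)

v_2(76/5) = 2, so a_0 = ... = a_1 = 0. Factor out: x = 2^2 · u with u = 19/5 a unit in ℤ_2. Expand u iteratively via a_{v+i} = u_i mod 2, u_{i+1} = (u_i − a_{v+i})/2:
  u_0 = 19/5;  a_2 = 1;  u_1 = (u_0 − 1)/2 = 7/5
  u_1 = 7/5;  a_3 = 1;  u_2 = (u_1 − 1)/2 = 1/5
  u_2 = 1/5;  a_4 = 1;  u_3 = (u_2 − 1)/2 = -2/5
Digits: (0, 0, 1, 1, 1).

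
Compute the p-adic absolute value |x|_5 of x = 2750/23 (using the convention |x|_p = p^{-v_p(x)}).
|2750/23|_5 = 1/125

Step 1 — compute v_5(x) by factoring powers of 5 out of the numerator and denominator: v_5(2750/23) = 3. Step 2 — apply |x|_p = p^{-v_p(x)} = 5^{-3} = 1/125.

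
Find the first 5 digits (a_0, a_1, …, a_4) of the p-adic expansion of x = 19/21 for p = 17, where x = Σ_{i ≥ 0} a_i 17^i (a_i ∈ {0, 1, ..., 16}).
(a_0, …, a_4) = (9, 6, 15, 8, 10)

v_17(19/21) = 0 (numerator and denominator both coprime to 17), so x ∈ ℤ_17^×. Compute digits iteratively via a_i = x_i mod 17, x_{i+1} = (x_i − a_i)/17, with x_0 = x:
  x_0 = 19/21;  a_0 = 9;  x_1 = (x_0 − 9)/17 = -10/21
  x_1 = -10/21;  a_1 = 6;  x_2 = (x_1 − 6)/17 = -8/21
  x_2 = -8/21;  a_2 = 15;  x_3 = (x_2 − 15)/17 = -19/21
  x_3 = -19/21;  a_3 = 8;  x_4 = (x_3 − 8)/17 = -11/21
  x_4 = -11/21;  a_4 = 10;  x_5 = (x_4 − 10)/17 = -13/21
Digits: (9, 6, 15, 8, 10).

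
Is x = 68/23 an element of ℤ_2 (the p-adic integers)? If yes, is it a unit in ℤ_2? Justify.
x ∈ ℤ_2 but not a unit; v_2(x) = 2 > 0

ℤ_2 = {x ∈ ℚ_2 : v_2(x) ≥ 0} and ℤ_2^× = {x ∈ ℤ_2 : v_2(x) = 0}. Here v_2(68/23) = v_2(num) − v_2(den) = 2; compare against these criteria.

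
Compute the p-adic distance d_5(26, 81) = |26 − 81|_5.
d_5(26, 81) = 1/5

Step 1 — x − y = 26 − 81 = -55. Step 2 — v_5(-55) = 1 (factor: -55 = −(5^1 · 11); the sign does not affect v_p). Step 3 — |x − y|_5 = 5^{-1} = 1/5.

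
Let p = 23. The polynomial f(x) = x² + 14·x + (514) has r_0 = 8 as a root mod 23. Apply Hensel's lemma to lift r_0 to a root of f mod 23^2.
r_1 = 514 (mod 529)

Hensel: r_{i+1} = r_i − f(r_i)·(f′(r_i))^{-1} mod 23^{i+2}, f′(x) = 2x + 14. Iterate:
  r_0 = 8 (mod 23)
  r_1 = 514 (mod 529)
Final: r = 514 satisfies f(r) ≡ 0 mod 23^2.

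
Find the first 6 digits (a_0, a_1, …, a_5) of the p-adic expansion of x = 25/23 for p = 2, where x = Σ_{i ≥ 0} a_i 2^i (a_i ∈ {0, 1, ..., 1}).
(a_0, …, a_5) = (1, 1, 1, 1, 0, 0)

v_2(25/23) = 0 (numerator and denominator both coprime to 2), so x ∈ ℤ_2^×. Compute digits iteratively via a_i = x_i mod 2, x_{i+1} = (x_i − a_i)/2, with x_0 = x:
  x_0 = 25/23;  a_0 = 1;  x_1 = (x_0 − 1)/2 = 1/23
  x_1 = 1/23;  a_1 = 1;  x_2 = (x_1 − 1)/2 = -11/23
  x_2 = -11/23;  a_2 = 1;  x_3 = (x_2 − 1)/2 = -17/23
  x_3 = -17/23;  a_3 = 1;  x_4 = (x_3 − 1)/2 = -20/23
  x_4 = -20/23;  a_4 = 0;  x_5 = (x_4 − 0)/2 = -10/23
  x_5 = -10/23;  a_5 = 0;  x_6 = (x_5 − 0)/2 = -5/23
Digits: (1, 1, 1, 1, 0, 0).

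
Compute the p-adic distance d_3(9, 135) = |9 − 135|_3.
d_3(9, 135) = 1/9

Step 1 — x − y = 9 − 135 = -126. Step 2 — v_3(-126) = 2 (factor: -126 = −(3^2 · 14); the sign does not affect v_p). Step 3 — |x − y|_3 = 3^{-2} = 1/9.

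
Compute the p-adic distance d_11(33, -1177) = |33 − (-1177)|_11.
d_11(33, -1177) = 1/121

Step 1 — x − y = 33 − (-1177) = 1210. Step 2 — v_11(1210) = 2 (factor: 1210 = (11^2 · 10); the sign does not affect v_p). Step 3 — |x − y|_11 = 11^{-2} = 1/121.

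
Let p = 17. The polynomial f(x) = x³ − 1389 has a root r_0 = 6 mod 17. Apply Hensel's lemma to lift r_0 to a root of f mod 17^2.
r_1 = 57 (mod 289)

Hensel: r_{i+1} = r_i − f(r_i)/f′(r_i) mod 17^{i+2}, where f′(x) = 3x². Iterate:
  r_0 = 6 (mod 17)
  r_1 = 57 (mod 289)
Final: r = 57 with f(r) ≡ 0 mod 17^2.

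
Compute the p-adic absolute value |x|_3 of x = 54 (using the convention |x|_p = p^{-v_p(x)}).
|54|_3 = 1/27

Step 1 — compute v_3(x) by factoring powers of 3 out of the numerator and denominator: v_3(54) = 3. Step 2 — apply |x|_p = p^{-v_p(x)} = 3^{-3} = 1/27.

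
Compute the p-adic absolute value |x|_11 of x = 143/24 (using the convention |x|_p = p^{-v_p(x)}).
|143/24|_11 = 1/11

Step 1 — compute v_11(x) by factoring powers of 11 out of the numerator and denominator: v_11(143/24) = 1. Step 2 — apply |x|_p = p^{-v_p(x)} = 11^{-1} = 1/11.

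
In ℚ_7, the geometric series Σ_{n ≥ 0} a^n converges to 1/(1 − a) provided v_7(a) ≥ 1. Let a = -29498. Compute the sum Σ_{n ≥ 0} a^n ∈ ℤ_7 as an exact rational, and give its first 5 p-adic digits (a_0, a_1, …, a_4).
Σ a^n = 1/(1 − a) = 1/29499;  first 5 digits = (1, 0, 0, 5, 1)

v_7(a) = 3 ≥ 1, so the series converges in ℤ_7 to 1/(1 − a) = 1/(1 − (-29498)) = 1/29499. Expand this rational in ℤ_7: compute digits iteratively via d_i = x_i mod 7, x_{i+1} = (x_i − d_i)/7. The first 5 digits are (1, 0, 0, 5, 1).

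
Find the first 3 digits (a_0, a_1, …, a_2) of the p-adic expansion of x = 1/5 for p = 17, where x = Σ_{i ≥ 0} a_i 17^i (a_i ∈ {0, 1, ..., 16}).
(a_0, …, a_2) = (7, 3, 10)

v_17(1/5) = 0 (numerator and denominator both coprime to 17), so x ∈ ℤ_17^×. Compute digits iteratively via a_i = x_i mod 17, x_{i+1} = (x_i − a_i)/17, with x_0 = x:
  x_0 = 1/5;  a_0 = 7;  x_1 = (x_0 − 7)/17 = -2/5
  x_1 = -2/5;  a_1 = 3;  x_2 = (x_1 − 3)/17 = -1/5
  x_2 = -1/5;  a_2 = 10;  x_3 = (x_2 − 10)/17 = -3/5
Digits: (7, 3, 10).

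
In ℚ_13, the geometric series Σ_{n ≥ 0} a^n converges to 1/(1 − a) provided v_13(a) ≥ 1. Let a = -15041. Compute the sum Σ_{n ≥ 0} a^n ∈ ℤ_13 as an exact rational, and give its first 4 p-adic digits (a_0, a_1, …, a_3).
Σ a^n = 1/(1 − a) = 1/15042;  first 4 digits = (1, 0, 2, 6)

v_13(a) = 2 ≥ 1, so the series converges in ℤ_13 to 1/(1 − a) = 1/(1 − (-15041)) = 1/15042. Expand this rational in ℤ_13: compute digits iteratively via d_i = x_i mod 13, x_{i+1} = (x_i − d_i)/13. The first 4 digits are (1, 0, 2, 6).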